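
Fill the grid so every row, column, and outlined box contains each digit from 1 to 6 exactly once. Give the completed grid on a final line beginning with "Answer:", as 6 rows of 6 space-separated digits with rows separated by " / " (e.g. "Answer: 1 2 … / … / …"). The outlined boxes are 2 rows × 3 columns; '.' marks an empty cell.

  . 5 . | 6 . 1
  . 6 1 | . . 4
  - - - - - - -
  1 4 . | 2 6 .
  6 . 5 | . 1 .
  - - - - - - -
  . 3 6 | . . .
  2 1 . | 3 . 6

Step 1. [r6c5∈{4,5}] across row 6, 5 lands solely at r6c5 ⇒ r6c5=5.
Step 2. [r1c3∈{2,3,4}] 2 has one home in col 3: r1c3, so r1c3=2.
Step 3. [r5c5∈{2,4}] in col 5, 4 fits only at r5c5 ⇒ r5c5=4.
Step 4. [r1c5∈{3}] r1c5 has the single candidate 3. So r1c5=3.
Step 5. [r3c3∈{3}] r3c3 has the single candidate 3, so r3c3=3.
Step 6. [r5c4∈{1}] r5c4 has the single candidate 1 ⇒ r5c4=1.
Step 7. [r2c4∈{5}] only 5 remains possible at r2c4 ⇒ r2c4=5.
Step 8. [r4c6∈{3}] nothing but 3 survives at r4c6, so r4c6=3.
Step 9. [r4c4∈{4}] r4c4 is down to just 4. So r4c4=4.
Step 10. [r2c5∈{2}] r2c5's peers cover all but 2 ⇒ r2c5=2.
Step 11. [r4c2∈{2}] nothing but 2 survives at r4c2. So r4c2=2.
Step 12. [r6c3∈{4}] only 4 remains possible at r6c3, so r6c3=4.
Step 13. [r3c6∈{5}] r3c6 has the single candidate 5, so r3c6=5.
Step 14. [r1c1∈{4}] only 4 remains possible at r1c1, so r1c1=4.
Step 15. [r2c1∈{3}] nothing but 3 survives at r2c1 ⇒ r2c1=3.
Step 16. [r5c1∈{5}] r5c1 has the single candidate 5. So r5c1=5.
Step 17. [r5c6∈{2}] r5c6 is down to just 2, so r5c6=2.

Answer: 4 5 2 6 3 1 / 3 6 1 5 2 4 / 1 4 3 2 6 5 / 6 2 5 4 1 3 / 5 3 6 1 4 2 / 2 1 4 3 5 6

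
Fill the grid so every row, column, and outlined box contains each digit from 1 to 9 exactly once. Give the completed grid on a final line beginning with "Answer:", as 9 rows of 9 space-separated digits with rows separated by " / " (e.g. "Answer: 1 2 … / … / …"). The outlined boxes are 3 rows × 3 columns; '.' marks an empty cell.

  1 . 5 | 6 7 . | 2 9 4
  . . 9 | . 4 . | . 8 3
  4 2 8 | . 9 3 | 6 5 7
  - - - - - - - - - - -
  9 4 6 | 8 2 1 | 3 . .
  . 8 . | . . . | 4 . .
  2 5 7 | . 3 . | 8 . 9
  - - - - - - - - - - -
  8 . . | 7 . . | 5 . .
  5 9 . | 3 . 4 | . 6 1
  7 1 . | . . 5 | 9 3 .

Step 1. [r7c9∈{2}] r7c9 has the single candidate 2 ⇒ r7c9=2.
Step 2. [r9c5∈{6,8}] in row 9, 6 fits only at r9c5 ⇒ r9c5=6.
Step 3. [r5c6∈{6,7,9}] r5c6 is the only open cell in col 6 admitting 7 ⇒ r5c6=7.
Step 4. [r2c4∈{1,2,5}] 5 has one home in row 2: r2c4 ⇒ r2c4=5.
Step 5. [r9c3∈{2,4}] r9c3 is the only open cell in row 9 admitting 4, so r9c3=4.
Step 6. [r7c2∈{3,6}] r7c2 is the only open cell in row 7 admitting 6 ⇒ r7c2=6.
Step 7. [r5c3∈{1,3}] 1 has one home in col 3: r5c3. So r5c3=1.
Step 8. [r5c9∈{5,6}] row 5 places 6 nowhere but r5c9 ⇒ r5c9=6.
Step 9. [r5c1∈{3}] nothing but 3 survives at r5c1 ⇒ r5c1=3.
Step 10. [r6c6∈{6}] r6c6 has the single candidate 6, so r6c6=6.
Step 11. [r4c8∈{7}] nothing but 7 survives at r4c8 ⇒ r4c8=7.
Step 12. [r3c4∈{1}] only 1 remains possible at r3c4, so r3c4=1.
Step 13. [r2c6∈{2}] r2c6 has the single candidate 2 ⇒ r2c6=2.
Step 14. [r1c6∈{8}] nothing but 8 survives at r1c6 ⇒ r1c6=8.
Step 15. [r6c4∈{4}] only 4 remains possible at r6c4. So r6c4=4.
Step 16. [r2c7∈{1}] r2c7 has the single candidate 1. So r2c7=1.
Step 17. [r4c9∈{5}] nothing but 5 survives at r4c9, so r4c9=5.
Step 18. [r2c1∈{6}] r2c1 has the single candidate 6, so r2c1=6.
Step 19. [r5c8∈{2}] only 2 remains possible at r5c8 ⇒ r5c8=2.
Step 20. [r8c5∈{8}] r8c5's peers cover all but 8. So r8c5=8.
Step 21. [r9c9∈{8}] r9c9's peers cover all but 8, so r9c9=8.
Step 22. [r7c8∈{4}] r7c8 is down to just 4. So r7c8=4.
Step 23. [r5c5∈{5}] nothing but 5 survives at r5c5. So r5c5=5.
Step 24. [r7c5∈{1}] r7c5's peers cover all but 1. So r7c5=1.
Step 25. [r7c6∈{9}] only 9 remains possible at r7c6, so r7c6=9.
Step 26. [r9c4∈{2}] r9c4 has the single candidate 2, so r9c4=2.
Step 27. [r1c2∈{3}] r1c2's peers cover all but 3 ⇒ r1c2=3.
Step 28. [r7c3∈{3}] r7c3 has the single candidate 3 ⇒ r7c3=3.
Step 29. [r6c8∈{1}] only 1 remains possible at r6c8, so r6c8=1.
Step 30. [r2c2∈{7}] only 7 remains possible at r2c2. So r2c2=7.
Step 31. [r5c4∈{9}] r5c4 has the single candidate 9. So r5c4=9.
Step 32. [r8c7∈{7}] r8c7's peers cover all but 7 ⇒ r8c7=7.
Step 33. [r8c3∈{2}] only 2 remains possible at r8c3. So r8c3=2.

Answer: 1 3 5 6 7 8 2 9 4 / 6 7 9 5 4 2 1 8 3 / 4 2 8 1 9 3 6 5 7 / 9 4 6 8 2 1 3 7 5 / 3 8 1 9 5 7 4 2 6 / 2 5 7 4 3 6 8 1 9 / 8 6 3 7 1 9 5 4 2 / 5 9 2 3 8 4 7 6 1 / 7 1 4 2 6 5 9 3 8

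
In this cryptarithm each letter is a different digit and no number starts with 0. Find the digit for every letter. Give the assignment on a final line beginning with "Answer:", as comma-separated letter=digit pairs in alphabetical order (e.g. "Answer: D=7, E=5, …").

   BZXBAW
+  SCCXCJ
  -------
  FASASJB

Step 1. [col 1: W + J ≡ B (mod 10)] several values work for B in column 1 (W + J ≡ B (mod 10), carry-in 0); try B=2 ⇒ B=2.
Step 2. [col 1: W + J ≡ B (mod 10)] J=5 is one option consistent with column 1 (W + J ≡ B (mod 10), carry-in 0) — take it ⇒ J=5.
Step 3. [F] adding two 6-digit numbers gives at most 6+1 digits, and here it does — F is that final carry and must be 1. So F=1.
Step 4. [col 1: W + J ≡ B (mod 10)] in column 1 we have W+J≡B with carry-in 0; given J=5, B=2 and digits 1,2,5 already taken and all letters distinct, that pins W to 7, so W=7.
Step 5. [col 2: A + C ≡ J (mod 10)] several values work for C in column 2 (A + C ≡ J (mod 10), carry-in 1); try C=4, so C=4.
Step 6. [col 2: A + C ≡ J (mod 10)] from column 2 (C=4, J=5, carry-in 1, digits 1,2,4,5,7 already taken and all letters distinct): A must equal 0, so A=0.
Step 7. [col 3: B + X ≡ S (mod 10)] in column 3 we have B+X≡S with carry-in 0; given B=2 and digits 0,1,2,4,5,7 already taken and all letters distinct, that pins X to 6. So X=6.
Step 8. [col 3: B + X ≡ S (mod 10)] column 3: given B=2, X=6, carry-in 0, and digits 0,1,2,4,5,6,7 already taken and all letters distinct, B+X≡S (mod 10) forces S=8, so S=8.
Step 9. [col 5: Z + C ≡ S (mod 10)] column 5 reads Z+C+carry(1)=S with C=4, S=8; with digits 0,1,2,4,5,6,7,8 already taken and all letters distinct, the only value for Z is 3. So Z=3.

Answer: A=0, B=2, C=4, F=1, J=5, S=8, W=7, X=6, Z=3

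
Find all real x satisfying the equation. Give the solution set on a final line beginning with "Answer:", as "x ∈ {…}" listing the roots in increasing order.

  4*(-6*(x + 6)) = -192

Step 1. [4*(-6*(x + 6)) = -192] LHS = 4·(…); ÷4 both sides ⇒ div: -6*(x + 6) = -48.
Step 2. [-6*(x + 6) = -48] divide by the outer -6, so div: x + 6 = 8.
Step 3. [x + 6 = 8] subtract 6: x sits inside (… + 6). So sub: x = 2.

Answer: x ∈ {2}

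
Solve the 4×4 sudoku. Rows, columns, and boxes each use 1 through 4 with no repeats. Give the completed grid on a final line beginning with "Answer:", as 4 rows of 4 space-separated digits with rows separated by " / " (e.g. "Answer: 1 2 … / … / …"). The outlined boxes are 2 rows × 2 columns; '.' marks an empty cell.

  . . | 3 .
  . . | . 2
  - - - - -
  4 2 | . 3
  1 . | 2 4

Step 1. [r1c2∈{1,4}] in row 1, 4 fits only at r1c2 ⇒ r1c2=4.
Step 2. [r2c2∈{1,3}] across col 2, 1 lands solely at r2c2 ⇒ r2c2=1.
Step 3. [r2c1∈{3}] r2c1's peers cover all but 3. So r2c1=3.
Step 4. [r1c4∈{1}] only 1 remains possible at r1c4 ⇒ r1c4=1.
Step 5. [r1c1∈{2}] nothing but 2 survives at r1c1 ⇒ r1c1=2.
Step 6. [r4c2∈{3}] nothing but 3 survives at r4c2. So r4c2=3.
Step 7. [r2c3∈{4}] r2c3 is down to just 4. So r2c3=4.
Step 8. [r3c3∈{1}] nothing but 1 survives at r3c3 ⇒ r3c3=1.

Answer: 2 4 3 1 / 3 1 4 2 / 4 2 1 3 / 1 3 2 4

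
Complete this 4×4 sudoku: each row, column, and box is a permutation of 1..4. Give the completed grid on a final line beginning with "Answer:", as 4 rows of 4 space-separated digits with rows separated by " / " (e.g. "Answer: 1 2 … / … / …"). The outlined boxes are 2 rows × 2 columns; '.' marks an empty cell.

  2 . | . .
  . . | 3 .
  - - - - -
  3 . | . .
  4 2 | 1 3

Step 1. [r1c3∈{4}] r1c3's peers cover all but 4. So r1c3=4.
Step 2. [r2c1∈{1}] r2c1 has the single candidate 1, so r2c1=1.
Step 3. [r2c4∈{2}] r2c4 has the single candidate 2 ⇒ r2c4=2.
Step 4. [r2c2∈{4}] nothing but 4 survives at r2c2 ⇒ r2c2=4.
Step 5. [r3c4∈{4}] r3c4's peers cover all but 4, so r3c4=4.
Step 6. [r3c3∈{2}] r3c3's peers cover all but 2. So r3c3=2.
Step 7. [r1c4∈{1}] r1c4 is down to just 1. So r1c4=1.
Step 8. [r3c2∈{1}] only 1 remains possible at r3c2 ⇒ r3c2=1.
Step 9. [r1c2∈{3}] r1c2 is down to just 3 ⇒ r1c2=3.

Answer: 2 3 4 1 / 1 4 3 2 / 3 1 2 4 / 4 2 1 3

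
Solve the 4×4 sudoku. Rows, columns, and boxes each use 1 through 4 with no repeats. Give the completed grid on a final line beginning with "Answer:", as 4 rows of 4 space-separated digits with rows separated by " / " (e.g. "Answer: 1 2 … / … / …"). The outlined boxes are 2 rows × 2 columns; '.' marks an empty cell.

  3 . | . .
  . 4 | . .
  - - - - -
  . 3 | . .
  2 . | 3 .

Step 1. [r4c4∈{1,4}] row 4 places 4 nowhere but r4c4 ⇒ r4c4=4.
Step 2. [r2c1∈{1}] r2c1's peers cover all but 1, so r2c1=1.
Step 3. [r2c3∈{2}] nothing but 2 survives at r2c3. So r2c3=2.
Step 4. [r3c3∈{1}] nothing but 1 survives at r3c3. So r3c3=1.
Step 5. [r3c1∈{4}] r3c1's peers cover all but 4. So r3c1=4.
Step 6. [r3c4∈{2}] nothing but 2 survives at r3c4. So r3c4=2.
Step 7. [r1c4∈{1}] nothing but 1 survives at r1c4, so r1c4=1.
Step 8. [r4c2∈{1}] r4c2's peers cover all but 1. So r4c2=1.
Step 9. [r1c2∈{2}] r1c2's peers cover all but 2, so r1c2=2.
Step 10. [r1c3∈{4}] nothing but 4 survives at r1c3 ⇒ r1c3=4.
Step 11. [r2c4∈{3}] r2c4's peers cover all but 3 ⇒ r2c4=3.

Answer: 3 2 4 1 / 1 4 2 3 / 4 3 1 2 / 2 1 3 4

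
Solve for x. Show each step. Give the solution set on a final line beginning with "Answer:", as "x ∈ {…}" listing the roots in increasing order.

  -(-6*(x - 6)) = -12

Step 1. [-(-6*(x - 6)) = -12] leading − — multiply by −1 ⇒ neg: -6*(x - 6) = 12.
Step 2. [-6*(x - 6) = 12] divide by the outer -6 ⇒ div: x - 6 = -2.
Step 3. [x - 6 = -2] the outer -6 inverts by adding 6 ⇒ sub: x = 4.

Answer: x ∈ {4}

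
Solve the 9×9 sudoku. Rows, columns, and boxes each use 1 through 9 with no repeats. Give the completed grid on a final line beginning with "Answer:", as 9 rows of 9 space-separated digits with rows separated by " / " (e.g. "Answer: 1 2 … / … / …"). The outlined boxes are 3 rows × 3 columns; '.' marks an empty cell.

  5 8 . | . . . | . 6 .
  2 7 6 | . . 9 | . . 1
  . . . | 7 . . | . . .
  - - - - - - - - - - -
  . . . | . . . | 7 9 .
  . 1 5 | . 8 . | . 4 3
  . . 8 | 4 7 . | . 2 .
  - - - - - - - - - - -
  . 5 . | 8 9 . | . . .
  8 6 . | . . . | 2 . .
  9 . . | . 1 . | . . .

Step 1. [r3c6∈{1,2,3,4,5,6,8}] across col 6, 8 lands solely at r3c6 ⇒ r3c6=8.
Step 2. [r5c7∈{6}] r5c7's peers cover all but 6, so r5c7=6.
Step 3. [r5c6∈{2}] only 2 remains possible at r5c6. So r5c6=2.
Step 4. [r7c3∈{1,2,3,4,7}] across row 7, 2 lands solely at r7c3, so r7c3=2.
Step 5. [r1c9∈{2,4,7,9}] 7 has one home in row 1: r1c9, so r1c9=7.
Step 6. [r6c9∈{5}] r6c9 is down to just 5. So r6c9=5.
Step 7. [r3c5∈{2,3,4,5,6}] r3c5 is the only open cell in row 3 admitting 6, so r3c5=6.
Step 8. [r9c4∈{2,3,5,6}] r9c4 is the only open cell in row 9 admitting 2, so r9c4=2.
Step 9. [r4c4∈{1,3,5,6}] 6 has one home in col 4: r4c4, so r4c4=6.
Step 10. [r4c6∈{1,3,5}] r4c6 is the only open cell in row 4 admitting 1, so r4c6=1.
Step 11. [r6c6∈{3}] r6c6's peers cover all but 3. So r6c6=3.
Step 12. [r1c6∈{4}] r1c6's peers cover all but 4 ⇒ r1c6=4.
Step 13. [r2c7∈{3,4,5,8}] 4 has one home in row 2: r2c7. So r2c7=4.
Step 14. [r8c5∈{3,4,5}] 4 has one home in col 5: r8c5. So r8c5=4.
Step 15. [r8c4∈{3,5}] r8c4 is the only open cell in box 8 admitting 3, so r8c4=3.
Step 16. [r9c7∈{3,5,8}] r9c7 is the only open cell in col 7 admitting 8, so r9c7=8.
Step 17. [r3c7∈{3,5,9}] in col 7, 5 fits only at r3c7. So r3c7=5.
Step 18. [r3c8∈{3}] r3c8's peers cover all but 3, so r3c8=3.
Step 19. [r1c3∈{1,3,9}] across box 1, 3 lands solely at r1c3. So r1c3=3.
Step 20. [r3c3∈{1,4,9}] in col 3, 9 fits only at r3c3. So r3c3=9.
Step 21. [r8c3∈{1,7}] across col 3, 1 lands solely at r8c3 ⇒ r8c3=1.
Step 22. [r9c3∈{4,7}] in col 3, 7 fits only at r9c3 ⇒ r9c3=7.
Step 23. [r9c2∈{3,4}] row 9 places 3 nowhere but r9c2 ⇒ r9c2=3.
Step 24. [r7c1∈{4}] nothing but 4 survives at r7c1 ⇒ r7c1=4.
Step 25. [r7c9∈{6}] r7c9 is down to just 6, so r7c9=6.
Step 26. [r7c8∈{1,7}] r7c8 is the only open cell in col 8 admitting 1, so r7c8=1.
Step 27. [r9c8∈{5}] r9c8 has the single candidate 5. So r9c8=5.
Step 28. [r4c5∈{5}] r4c5 has the single candidate 5 ⇒ r4c5=5.
Step 29. [r3c2∈{4}] r3c2 has the single candidate 4. So r3c2=4.
Step 30. [r8c8∈{7}] r8c8 has the single candidate 7. So r8c8=7.
Step 31. [r1c4∈{1}] r1c4 has the single candidate 1, so r1c4=1.
Step 32. [r1c7∈{9}] only 9 remains possible at r1c7, so r1c7=9.
Step 33. [r9c9∈{4}] r9c9 is down to just 4. So r9c9=4.
Step 34. [r4c9∈{8}] r4c9 has the single candidate 8, so r4c9=8.
Step 35. [r9c6∈{6}] r9c6 has the single candidate 6, so r9c6=6.
Step 36. [r3c9∈{2}] only 2 remains possible at r3c9. So r3c9=2.
Step 37. [r4c1∈{3}] r4c1's peers cover all but 3. So r4c1=3.
Step 38. [r4c3∈{4}] only 4 remains possible at r4c3 ⇒ r4c3=4.
Step 39. [r4c2∈{2}] r4c2 has the single candidate 2, so r4c2=2.
Step 40. [r7c6∈{7}] only 7 remains possible at r7c6 ⇒ r7c6=7.
Step 41. [r6c2∈{9}] only 9 remains possible at r6c2, so r6c2=9.
Step 42. [r3c1∈{1}] only 1 remains possible at r3c1. So r3c1=1.
Step 43. [r8c9∈{9}] r8c9's peers cover all but 9 ⇒ r8c9=9.
Step 44. [r2c4∈{5}] nothing but 5 survives at r2c4 ⇒ r2c4=5.
Step 45. [r2c5∈{3}] r2c5 has the single candidate 3 ⇒ r2c5=3.
Step 46. [r5c1∈{7}] only 7 remains possible at r5c1, so r5c1=7.
Step 47. [r6c1∈{6}] r6c1 is down to just 6. So r6c1=6.
Step 48. [r2c8∈{8}] r2c8's peers cover all but 8, so r2c8=8.
Step 49. [r8c6∈{5}] r8c6's peers cover all but 5 ⇒ r8c6=5.
Step 50. [r1c5∈{2}] r1c5 is down to just 2. So r1c5=2.
Step 51. [r6c7∈{1}] r6c7 has the single candidate 1, so r6c7=1.
Step 52. [r5c4∈{9}] nothing but 9 survives at r5c4. So r5c4=9.
Step 53. [r7c7∈{3}] r7c7 has the single candidate 3 ⇒ r7c7=3.

Answer: 5 8 3 1 2 4 9 6 7 / 2 7 6 5 3 9 4 8 1 / 1 4 9 7 6 8 5 3 2 / 3 2 4 6 5 1 7 9 8 / 7 1 5 9 8 2 6 4 3 / 6 9 8 4 7 3 1 2 5 / 4 5 2 8 9 7 3 1 6 / 8 6 1 3 4 5 2 7 9 / 9 3 7 2 1 6 8 5 4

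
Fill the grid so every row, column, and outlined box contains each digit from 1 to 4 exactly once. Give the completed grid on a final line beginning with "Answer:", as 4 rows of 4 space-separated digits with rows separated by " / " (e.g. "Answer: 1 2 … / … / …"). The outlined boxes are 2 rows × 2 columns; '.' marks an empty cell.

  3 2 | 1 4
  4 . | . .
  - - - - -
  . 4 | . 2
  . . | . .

Step 1. [r4c2∈{1,3}] across col 2, 3 lands solely at r4c2, so r4c2=3.
Step 2. [r3c3∈{3}] r3c3 has the single candidate 3 ⇒ r3c3=3.
Step 3. [r4c1∈{1,2}] r4c1 is the only open cell in row 4 admitting 2 ⇒ r4c1=2.
Step 4. [r3c1∈{1}] nothing but 1 survives at r3c1, so r3c1=1.
Step 5. [r2c4∈{3}] nothing but 3 survives at r2c4, so r2c4=3.
Step 6. [r2c3∈{2}] r2c3 has the single candidate 2, so r2c3=2.
Step 7. [r4c4∈{1}] r4c4 is down to just 1 ⇒ r4c4=1.
Step 8. [r2c2∈{1}] nothing but 1 survives at r2c2. So r2c2=1.
Step 9. [r4c3∈{4}] only 4 remains possible at r4c3. So r4c3=4.

Answer: 3 2 1 4 / 4 1 2 3 / 1 4 3 2 / 2 3 4 1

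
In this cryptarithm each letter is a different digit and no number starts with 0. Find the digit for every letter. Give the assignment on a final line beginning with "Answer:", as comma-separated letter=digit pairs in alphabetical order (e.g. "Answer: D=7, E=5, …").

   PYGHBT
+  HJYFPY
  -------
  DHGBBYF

Step 1. [D] the sum has 7 digits but both addends have 6; that extra leading digit D is the final carry, namely 1. So D=1.
Step 2. [col 1: T + Y ≡ F (mod 10)] column 1 (T + Y ≡ F (mod 10), carry-in 0) doesn't pin Y yet; pick Y=3 and continue. So Y=3.
Step 3. [col 1: T + Y ≡ F (mod 10)] T=2 is one option consistent with column 1 (T + Y ≡ F (mod 10), carry-in 0) — take it, so T=2.
Step 4. [col 1: T + Y ≡ F (mod 10)] from column 1 (T=2, Y=3, carry-in 0, digits 1,2,3 already taken and all letters distinct): F must equal 5 ⇒ F=5.
Step 5. [col 2: B + P ≡ Y (mod 10)] B=4 is one option consistent with column 2 (B + P ≡ Y (mod 10), carry-in 0) — take it, so B=4.
Step 6. [col 2: B + P ≡ Y (mod 10)] from column 2 (B=4, Y=3, carry-in 0, digits 1,2,3,4,5 already taken and all letters distinct): P must equal 9, so P=9.
Step 7. [col 3: H + F ≡ B (mod 10)] column 3: given F=5, B=4, carry-in 1, and digits 1,2,3,4,5,9 already taken and all letters distinct, H+F≡B (mod 10) forces H=8, so H=8.
Step 8. [col 4: G + Y ≡ B (mod 10)] column 4: given Y=3, B=4, carry-in 1, and digits 1,2,3,4,5,8,9 already taken and all letters distinct, G+Y≡B (mod 10) forces G=0 ⇒ G=0.
Step 9. [col 5: Y + J ≡ G (mod 10)] from column 5 (Y=3, G=0, carry-in 0, digits 0,1,2,3,4,5,8,9 already taken and all letters distinct): J must equal 7, so J=7.

Answer: B=4, D=1, F=5, G=0, H=8, J=7, P=9, T=2, Y=3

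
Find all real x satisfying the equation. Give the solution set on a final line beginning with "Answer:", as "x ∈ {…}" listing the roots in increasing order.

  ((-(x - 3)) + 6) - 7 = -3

Step 1. [((-(x - 3)) + 6) - 7 = -3] the outer -7 inverts by adding 7. So sub: (-(x - 3)) + 6 = 4.
Step 2. [(-(x - 3)) + 6 = 4] the outer +6 inverts by subtracting 6, so sub: -(x - 3) = -2.
Step 3. [-(x - 3) = -2] leading − — multiply by −1. So neg: x - 3 = 2.
Step 4. [x - 3 = 2] add 3: x sits inside (… - 3) ⇒ sub: x = 5.

Answer: x ∈ {5}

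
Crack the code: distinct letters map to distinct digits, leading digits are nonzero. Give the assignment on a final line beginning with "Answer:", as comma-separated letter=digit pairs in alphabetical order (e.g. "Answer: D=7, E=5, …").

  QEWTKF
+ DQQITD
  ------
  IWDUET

Step 1. [col 1: F + D ≡ T (mod 10)] no forcing yet in column 1 (carry-in 0); D=5 is free and consistent — try it, so D=5.
Step 2. [col 1: F + D ≡ T (mod 10)] column 1 (F + D ≡ T (mod 10), carry-in 0) doesn't pin F yet; pick F=7 and continue. So F=7.
Step 3. [col 1: F + D ≡ T (mod 10)] in column 1 we have F+D≡T with carry-in 0; given F=7, D=5 and digits 5,7 already taken and all letters distinct, that pins T to 2 ⇒ T=2.
Step 4. [col 2: K + T ≡ E (mod 10)] no forcing yet in column 2 (carry-in 1); K=0 is free and consistent — try it ⇒ K=0.
Step 5. [col 2: K + T ≡ E (mod 10)] from column 2 (K=0, T=2, carry-in 1, digits 0,2,5,7 already taken and all letters distinct): E must equal 3. So E=3.
Step 6. [col 3: T + I ≡ U (mod 10)] no forcing yet in column 3 (carry-in 0); I=6 is free and consistent — try it, so I=6.
Step 7. [col 3: T + I ≡ U (mod 10)] column 3 reads T+I+carry(0)=U with T=2, I=6; with digits 0,2,3,5,6,7 already taken and all letters distinct, the only value for U is 8, so U=8.
Step 8. [col 4: W + Q ≡ D (mod 10)] column 4 (W + Q ≡ D (mod 10), carry-in 0) doesn't pin W yet; pick W=4 and continue ⇒ W=4.
Step 9. [col 4: W + Q ≡ D (mod 10)] column 4 reads W+Q+carry(0)=D with W=4, D=5; with digits 0,2,3,4,5,6,7,8 already taken and all letters distinct, the only value for Q is 1. So Q=1.

Answer: D=5, E=3, F=7, I=6, K=0, Q=1, T=2, U=8, W=4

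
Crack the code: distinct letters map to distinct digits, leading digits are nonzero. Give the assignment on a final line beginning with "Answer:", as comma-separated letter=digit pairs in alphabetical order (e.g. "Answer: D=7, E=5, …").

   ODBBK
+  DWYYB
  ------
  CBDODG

Step 1. [col 1: K + B ≡ G (mod 10)] B=5 is one option consistent with column 1 (K + B ≡ G (mod 10), carry-in 0) — take it. So B=5.
Step 2. [C] the sum has 6 digits but both addends have 5; that extra leading digit C is the final carry, namely 1 ⇒ C=1.
Step 3. [col 1: K + B ≡ G (mod 10)] no forcing yet in column 1 (carry-in 0); G=4 is free and consistent — try it ⇒ G=4.
Step 4. [col 1: K + B ≡ G (mod 10)] from column 1 (B=5, G=4, carry-in 0, digits 1,4,5 already taken and all letters distinct): K must equal 9. So K=9.
Step 5. [col 2: B + Y ≡ D (mod 10)] Y=2 is one option consistent with column 2 (B + Y ≡ D (mod 10), carry-in 1) — take it. So Y=2.
Step 6. [col 2: B + Y ≡ D (mod 10)] column 2 reads B+Y+carry(1)=D with B=5, Y=2; with digits 1,2,4,5,9 already taken and all letters distinct, the only value for D is 8. So D=8.
Step 7. [col 3: B + Y ≡ O (mod 10)] column 3: given B=5, Y=2, carry-in 0, and digits 1,2,4,5,8,9 already taken and all letters distinct, B+Y≡O (mod 10) forces O=7. So O=7.
Step 8. [col 4: D + W ≡ D (mod 10)] in column 4 we have D+W≡D with carry-in 0; given D=8 and digits 1,2,4,5,7,8,9 already taken and all letters distinct, that pins W to 0 ⇒ W=0.

Answer: B=5, C=1, D=8, G=4, K=9, O=7, W=0, Y=2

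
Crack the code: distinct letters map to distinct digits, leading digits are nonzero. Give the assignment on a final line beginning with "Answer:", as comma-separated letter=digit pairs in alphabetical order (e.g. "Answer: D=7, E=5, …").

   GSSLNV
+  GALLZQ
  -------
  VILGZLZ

Step 1. [col 1: V + Q ≡ Z (mod 10)] no forcing yet in column 1 (carry-in 0); Z=0 is free and consistent — try it ⇒ Z=0.
Step 2. [col 1: V + Q ≡ Z (mod 10)] V=1 is one option consistent with column 1 (V + Q ≡ Z (mod 10), carry-in 0) — take it. So V=1.
Step 3. [col 1: V + Q ≡ Z (mod 10)] column 1 reads V+Q+carry(0)=Z with V=1, Z=0; with digits 0,1 already taken and all letters distinct, the only value for Q is 9 ⇒ Q=9.
Step 4. [col 2: N + Z ≡ L (mod 10)] no forcing yet in column 2 (carry-in 1); L=5 is free and consistent — try it ⇒ L=5.
Step 5. [col 2: N + Z ≡ L (mod 10)] from column 2 (Z=0, L=5, carry-in 1, digits 0,1,5,9 already taken and all letters distinct): N must equal 4, so N=4.
Step 6. [col 4: S + L ≡ G (mod 10)] S=2 is one option consistent with column 4 (S + L ≡ G (mod 10), carry-in 1) — take it, so S=2.
Step 7. [col 4: S + L ≡ G (mod 10)] column 4: given S=2, L=5, carry-in 1, and digits 0,1,2,4,5,9 already taken and all letters distinct, S+L≡G (mod 10) forces G=8, so G=8.
Step 8. [col 5: S + A ≡ L (mod 10)] column 5: given S=2, L=5, carry-in 0, and digits 0,1,2,4,5,8,9 already taken and all letters distinct, S+A≡L (mod 10) forces A=3 ⇒ A=3.
Step 9. [col 6: G + G ≡ I (mod 10)] from column 6 (G=8, carry-in 0, digits 0,1,2,3,4,5,8,9 already taken and all letters distinct): I must equal 6 ⇒ I=6.

Answer: A=3, G=8, I=6, L=5, N=4, Q=9, S=2, V=1, Z=0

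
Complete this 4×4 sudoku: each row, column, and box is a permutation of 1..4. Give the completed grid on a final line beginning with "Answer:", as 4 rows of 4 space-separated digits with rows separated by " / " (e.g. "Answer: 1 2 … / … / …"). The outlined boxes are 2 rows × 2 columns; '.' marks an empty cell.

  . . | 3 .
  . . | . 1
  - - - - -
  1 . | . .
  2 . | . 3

Step 1. [r1c1∈{4}] r1c1 is down to just 4. So r1c1=4.
Step 2. [r3c4∈{2,4}] in col 4, 4 fits only at r3c4 ⇒ r3c4=4.
Step 3. [r1c4∈{2}] r1c4 has the single candidate 2 ⇒ r1c4=2.
Step 4. [r3c2∈{3}] nothing but 3 survives at r3c2. So r3c2=3.
Step 5. [r1c2∈{1}] r1c2 is down to just 1. So r1c2=1.
Step 6. [r2c2∈{2}] r2c2's peers cover all but 2. So r2c2=2.
Step 7. [r3c3∈{2}] only 2 remains possible at r3c3 ⇒ r3c3=2.
Step 8. [r4c3∈{1}] r4c3 is down to just 1, so r4c3=1.
Step 9. [r2c3∈{4}] nothing but 4 survives at r2c3, so r2c3=4.
Step 10. [r4c2∈{4}] r4c2 is down to just 4 ⇒ r4c2=4.
Step 11. [r2c1∈{3}] r2c1's peers cover all but 3, so r2c1=3.

Answer: 4 1 3 2 / 3 2 4 1 / 1 3 2 4 / 2 4 1 3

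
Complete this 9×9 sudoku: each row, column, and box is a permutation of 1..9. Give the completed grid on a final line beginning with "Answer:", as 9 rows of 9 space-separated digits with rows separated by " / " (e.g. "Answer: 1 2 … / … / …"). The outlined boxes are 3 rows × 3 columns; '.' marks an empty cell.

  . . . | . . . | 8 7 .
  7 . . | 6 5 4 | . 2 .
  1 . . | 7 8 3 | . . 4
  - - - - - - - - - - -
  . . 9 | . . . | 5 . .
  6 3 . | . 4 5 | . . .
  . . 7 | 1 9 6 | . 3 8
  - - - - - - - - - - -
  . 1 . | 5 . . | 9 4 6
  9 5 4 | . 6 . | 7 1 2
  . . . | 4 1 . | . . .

Step 1. [r1c5∈{2}] r1c5 is down to just 2. So r1c5=2.
Step 2. [r4c9∈{1,7}] across row 4, 1 lands solely at r4c9, so r4c9=1.
Step 3. [r9c8∈{5,8}] in col 8, 8 fits only at r9c8, so r9c8=8.
Step 4. [r3c8∈{5,6,9}] col 8 places 5 nowhere but r3c8. So r3c8=5.
Step 5. [r3c2∈{2,6,9}] in row 3, 9 fits only at r3c2, so r3c2=9.
Step 6. [r3c3∈{2,6}] r3c3 is the only open cell in row 3 admitting 2, so r3c3=2.
Step 7. [r9c7∈{3}] r9c7's peers cover all but 3, so r9c7=3.
Step 8. [r9c1∈{2}] only 2 remains possible at r9c1. So r9c1=2.
Step 9. [r2c9∈{3,9}] row 2 places 9 nowhere but r2c9 ⇒ r2c9=9.
Step 10. [r2c3∈{3,8}] 3 has one home in row 2: r2c3, so r2c3=3.
Step 11. [r8c6∈{8}] r8c6 has the single candidate 8, so r8c6=8.
Step 12. [r6c7∈{2,4}] r6c7 is the only open cell in col 7 admitting 4, so r6c7=4.
Step 13. [r9c3∈{6}] nothing but 6 survives at r9c3, so r9c3=6.
Step 14. [r9c6∈{7,9}] 9 has one home in row 9: r9c6, so r9c6=9.
Step 15. [r8c4∈{3}] nothing but 3 survives at r8c4 ⇒ r8c4=3.
Step 16. [r7c5∈{7}] r7c5's peers cover all but 7. So r7c5=7.
Step 17. [r7c3∈{8}] r7c3's peers cover all but 8 ⇒ r7c3=8.
Step 18. [r4c1∈{4,8}] in col 1, 8 fits only at r4c1. So r4c1=8.
Step 19. [r4c4∈{2}] only 2 remains possible at r4c4. So r4c4=2.
Step 20. [r1c1∈{4,5}] across col 1, 4 lands solely at r1c1, so r1c1=4.
Step 21. [r4c5∈{3}] r4c5 is down to just 3 ⇒ r4c5=3.
Step 22. [r5c7∈{2}] only 2 remains possible at r5c7. So r5c7=2.
Step 23. [r1c9∈{3}] only 3 remains possible at r1c9, so r1c9=3.
Step 24. [r9c9∈{5}] only 5 remains possible at r9c9, so r9c9=5.
Step 25. [r1c6∈{1}] only 1 remains possible at r1c6 ⇒ r1c6=1.
Step 26. [r1c4∈{9}] r1c4's peers cover all but 9 ⇒ r1c4=9.
Step 27. [r2c7∈{1}] r2c7's peers cover all but 1 ⇒ r2c7=1.
Step 28. [r6c1∈{5}] nothing but 5 survives at r6c1, so r6c1=5.
Step 29. [r5c8∈{9}] r5c8 is down to just 9 ⇒ r5c8=9.
Step 30. [r7c1∈{3}] r7c1 has the single candidate 3. So r7c1=3.
Step 31. [r4c8∈{6}] only 6 remains possible at r4c8, so r4c8=6.
Step 32. [r1c2∈{6}] only 6 remains possible at r1c2, so r1c2=6.
Step 33. [r7c6∈{2}] only 2 remains possible at r7c6, so r7c6=2.
Step 34. [r5c9∈{7}] r5c9 is down to just 7. So r5c9=7.
Step 35. [r1c3∈{5}] only 5 remains possible at r1c3, so r1c3=5.
Step 36. [r6c2∈{2}] r6c2's peers cover all but 2 ⇒ r6c2=2.
Step 37. [r3c7∈{6}] r3c7 is down to just 6, so r3c7=6.
Step 38. [r2c2∈{8}] r2c2 is down to just 8. So r2c2=8.
Step 39. [r5c4∈{8}] nothing but 8 survives at r5c4 ⇒ r5c4=8.
Step 40. [r9c2∈{7}] r9c2's peers cover all but 7, so r9c2=7.
Step 41. [r4c6∈{7}] r4c6's peers cover all but 7, so r4c6=7.
Step 42. [r4c2∈{4}] nothing but 4 survives at r4c2. So r4c2=4.
Step 43. [r5c3∈{1}] r5c3 is down to just 1 ⇒ r5c3=1.

Answer: 4 6 5 9 2 1 8 7 3 / 7 8 3 6 5 4 1 2 9 / 1 9 2 7 8 3 6 5 4 / 8 4 9 2 3 7 5 6 1 / 6 3 1 8 4 5 2 9 7 / 5 2 7 1 9 6 4 3 8 / 3 1 8 5 7 2 9 4 6 / 9 5 4 3 6 8 7 1 2 / 2 7 6 4 1 9 3 8 5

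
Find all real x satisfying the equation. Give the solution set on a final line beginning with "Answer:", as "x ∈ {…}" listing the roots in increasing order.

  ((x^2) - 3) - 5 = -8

Step 1. [((x^2) - 3) - 5 = -8] peel the -5: add 5 from each side, so sub: (x^2) - 3 = -3.
Step 2. [(x^2) - 3 = -3] 3 comes off first (add 3), so sub: x^2 = 0.
Step 3. [x^2 = 0] LHS squared, RHS 0 ≥ 0: apply √ (±) ⇒ sqrt: x = 0.

Answer: x ∈ {0}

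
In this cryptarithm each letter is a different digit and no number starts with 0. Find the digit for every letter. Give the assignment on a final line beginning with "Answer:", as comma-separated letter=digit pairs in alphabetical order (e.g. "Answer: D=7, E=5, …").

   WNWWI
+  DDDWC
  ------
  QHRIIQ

Step 1. [col 1: I + C ≡ Q (mod 10)] column 1 (I + C ≡ Q (mod 10), carry-in 0) doesn't pin Q yet; pick Q=1 and continue. So Q=1.
Step 2. [col 1: I + C ≡ Q (mod 10)] column 1 (I + C ≡ Q (mod 10), carry-in 0) doesn't pin I yet; pick I=9 and continue, so I=9.
Step 3. [col 1: I + C ≡ Q (mod 10)] from column 1 (I=9, Q=1, carry-in 0, digits 1,9 already taken and all letters distinct): C must equal 2 ⇒ C=2.
Step 4. [col 2: W + W ≡ I (mod 10)] column 2: given I=9, carry-in 1, and digits 1,2,9 already taken and all letters distinct, W+W≡I (mod 10) forces W=4, so W=4.
Step 5. [col 3: W + D ≡ I (mod 10)] in column 3 we have W+D≡I with carry-in 0; given W=4, I=9 and digits 1,2,4,9 already taken and all letters distinct, that pins D to 5 ⇒ D=5.
Step 6. [col 4: N + D ≡ R (mod 10)] several values work for R in column 4 (N + D ≡ R (mod 10), carry-in 0); try R=3 ⇒ R=3.
Step 7. [col 4: N + D ≡ R (mod 10)] in column 4 we have N+D≡R with carry-in 0; given D=5, R=3 and digits 1,2,3,4,5,9 already taken and all letters distinct, that pins N to 8, so N=8.
Step 8. [col 5: W + D ≡ H (mod 10)] column 5 reads W+D+carry(1)=H with W=4, D=5; with digits 1,2,3,4,5,8,9 already taken and all letters distinct, the only value for H is 0, so H=0.

Answer: C=2, D=5, H=0, I=9, N=8, Q=1, R=3, W=4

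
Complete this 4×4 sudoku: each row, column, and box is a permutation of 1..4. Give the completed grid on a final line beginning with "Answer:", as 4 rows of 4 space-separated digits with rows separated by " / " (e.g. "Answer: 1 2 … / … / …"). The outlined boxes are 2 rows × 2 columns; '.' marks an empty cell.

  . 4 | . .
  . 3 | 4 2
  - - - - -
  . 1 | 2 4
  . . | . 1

Step 1. [r4c3∈{3}] r4c3 has the single candidate 3. So r4c3=3.
Step 2. [r1c1∈{1,2}] in row 1, 2 fits only at r1c1. So r1c1=2.
Step 3. [r3c1∈{3}] r3c1 has the single candidate 3 ⇒ r3c1=3.
Step 4. [r4c1∈{4}] nothing but 4 survives at r4c1 ⇒ r4c1=4.
Step 5. [r1c3∈{1}] r1c3's peers cover all but 1. So r1c3=1.
Step 6. [r1c4∈{3}] nothing but 3 survives at r1c4. So r1c4=3.
Step 7. [r2c1∈{1}] only 1 remains possible at r2c1. So r2c1=1.
Step 8. [r4c2∈{2}] r4c2 has the single candidate 2, so r4c2=2.

Answer: 2 4 1 3 / 1 3 4 2 / 3 1 2 4 / 4 2 3 1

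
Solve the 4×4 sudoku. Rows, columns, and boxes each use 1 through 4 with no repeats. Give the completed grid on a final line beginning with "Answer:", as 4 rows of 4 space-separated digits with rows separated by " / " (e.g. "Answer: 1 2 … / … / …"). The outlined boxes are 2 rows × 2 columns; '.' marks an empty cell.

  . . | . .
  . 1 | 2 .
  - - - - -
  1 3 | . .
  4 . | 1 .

Step 1. [r1c3∈{3,4}] across col 3, 3 lands solely at r1c3, so r1c3=3.
Step 2. [r3c4∈{2,4}] r3c4 is the only open cell in row 3 admitting 2, so r3c4=2.
Step 3. [r1c2∈{2,4}] col 2 places 4 nowhere but r1c2, so r1c2=4.
Step 4. [r1c1∈{2}] r1c1 is down to just 2. So r1c1=2.
Step 5. [r4c2∈{2}] r4c2's peers cover all but 2. So r4c2=2.
Step 6. [r4c4∈{3}] r4c4 has the single candidate 3, so r4c4=3.
Step 7. [r3c3∈{4}] only 4 remains possible at r3c3. So r3c3=4.
Step 8. [r1c4∈{1}] r1c4 is down to just 1. So r1c4=1.
Step 9. [r2c1∈{3}] r2c1 has the single candidate 3. So r2c1=3.
Step 10. [r2c4∈{4}] r2c4 has the single candidate 4. So r2c4=4.

Answer: 2 4 3 1 / 3 1 2 4 / 1 3 4 2 / 4 2 1 3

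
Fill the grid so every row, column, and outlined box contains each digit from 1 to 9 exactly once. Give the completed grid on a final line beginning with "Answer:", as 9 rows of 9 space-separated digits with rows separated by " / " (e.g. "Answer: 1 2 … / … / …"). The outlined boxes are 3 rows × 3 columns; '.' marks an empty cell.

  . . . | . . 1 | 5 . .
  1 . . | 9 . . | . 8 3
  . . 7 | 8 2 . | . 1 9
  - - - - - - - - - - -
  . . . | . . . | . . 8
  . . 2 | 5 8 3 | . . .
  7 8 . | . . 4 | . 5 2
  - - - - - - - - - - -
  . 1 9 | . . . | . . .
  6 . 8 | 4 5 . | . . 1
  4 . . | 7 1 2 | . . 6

Step 1. [r5c1∈{9}] nothing but 9 survives at r5c1. So r5c1=9.
Step 2. [r5c7∈{1,4,6,7}] 1 has one home in row 5: r5c7 ⇒ r5c7=1.
Step 3. [r1c2∈{2,3,4,6,9}] across row 1, 9 lands solely at r1c2, so r1c2=9.
Step 4. [r8c2∈{2,3,7}] across col 2, 7 lands solely at r8c2. So r8c2=7.
Step 5. [r7c1∈{2,3,5}] across box 7, 2 lands solely at r7c1, so r7c1=2.
Step 6. [r1c8∈{2,4,6,7}] 2 has one home in row 1: r1c8. So r1c8=2.
Step 7. [r9c7∈{3,8,9}] 8 has one home in row 9: r9c7, so r9c7=8.
Step 8. [r9c8∈{3,9}] in row 9, 9 fits only at r9c8. So r9c8=9.
Step 9. [r8c8∈{3}] r8c8 is down to just 3. So r8c8=3.
Step 10. [r2c2∈{2,4,5,6}] in row 2, 2 fits only at r2c2. So r2c2=2.
Step 11. [r7c9∈{4,5,7}] across row 7, 5 lands solely at r7c9 ⇒ r7c9=5.
Step 12. [r4c4∈{1,2,6}] r4c4 is the only open cell in row 4 admitting 2. So r4c4=2.
Step 13. [r4c3∈{1,3,4,5,6}] r4c3 is the only open cell in row 4 admitting 1. So r4c3=1.
Step 14. [r6c7∈{3,6,9}] the only places for 6 in box 3 are along col 7, so r6c7≠6.
Step 15. [r7c6∈{6,8}] row 7 has a naked pair {3,6} at r7c4 and r7c5 ⇒ r7c6≠6.
Step 16. [r4c6∈{6,7,9}] 9 in col 5 is pinned to box 5 ⇒ r4c6≠9.
Step 17. [r4c8∈{4,6,7}] within box 5, every 7-candidate lies in row 4. So r4c8≠7.
Step 18. [r4c7∈{3,4,6,7,9}] 6 in box 3 is pinned to col 7, so r4c7≠6.
Step 19. [r1c1∈{3,8}] col 1 has a naked pair {3,5} at r3c1 and r4c1, so r1c1≠3.
Step 20. [r6c4∈{1,6}] 1 has one home in row 6: r6c4, so r6c4=1.
Step 21. [r1c3∈{3,4,6}] within box 2, every 3-candidate lies in row 1. So r1c3≠3.
Step 22. [r3c2∈{3,4,5,6}] 4 in box 4 is pinned to col 2 ⇒ r3c2≠4.
Step 23. [r3c7∈{4,6}] r3c7 is the only open cell in row 3 admitting 4. So r3c7=4.
Step 24. [r5c9∈{4,7}] 4 has one home in col 9: r5c9 ⇒ r5c9=4.
Step 25. [r5c2∈{6}] r5c2's peers cover all but 6, so r5c2=6.
Step 26. [r3c6∈{5,6}] 6 has one home in row 3: r3c6. So r3c6=6.
Step 27. [r6c3∈{3}] only 3 remains possible at r6c3. So r6c3=3.
Step 28. [r6c5∈{6,9}] r6c5 is the only open cell in row 6 admitting 6. So r6c5=6.
Step 29. [r4c6∈{7}] r4c6's peers cover all but 7 ⇒ r4c6=7.
Step 30. [r7c7∈{7}] only 7 remains possible at r7c7, so r7c7=7.
Step 31. [r4c1∈{5}] r4c1's peers cover all but 5 ⇒ r4c1=5.
Step 32. [r3c2∈{3,5}] in row 3, 5 fits only at r3c2. So r3c2=5.
Step 33. [r1c3∈{4,6}] row 1 places 6 nowhere but r1c3 ⇒ r1c3=6.
Step 34. [r1c5∈{3,4,7}] r1c5 is the only open cell in row 1 admitting 4 ⇒ r1c5=4.
Step 35. [r4c7∈{3,9}] r4c7 is the only open cell in row 4 admitting 3 ⇒ r4c7=3.
Step 36. [r7c4∈{3,6}] across row 7, 6 lands solely at r7c4 ⇒ r7c4=6.
Step 37. [r4c2∈{4}] only 4 remains possible at r4c2 ⇒ r4c2=4.
Step 38. [r2c5∈{7}] nothing but 7 survives at r2c5. So r2c5=7.
Step 39. [r8c7∈{2}] r8c7 has the single candidate 2, so r8c7=2.
Step 40. [r4c5∈{9}] nothing but 9 survives at r4c5. So r4c5=9.
Step 41. [r7c8∈{4}] r7c8 has the single candidate 4, so r7c8=4.
Step 42. [r9c3∈{5}] r9c3's peers cover all but 5. So r9c3=5.
Step 43. [r2c6∈{5}] only 5 remains possible at r2c6, so r2c6=5.
Step 44. [r2c7∈{6}] nothing but 6 survives at r2c7. So r2c7=6.
Step 45. [r2c3∈{4}] r2c3 has the single candidate 4 ⇒ r2c3=4.
Step 46. [r7c5∈{3}] nothing but 3 survives at r7c5. So r7c5=3.
Step 47. [r6c7∈{9}] r6c7's peers cover all but 9 ⇒ r6c7=9.
Step 48. [r5c8∈{7}] r5c8's peers cover all but 7. So r5c8=7.
Step 49. [r8c6∈{9}] r8c6 has the single candidate 9. So r8c6=9.
Step 50. [r7c6∈{8}] r7c6's peers cover all but 8 ⇒ r7c6=8.
Step 51. [r3c1∈{3}] r3c1 has the single candidate 3. So r3c1=3.
Step 52. [r1c9∈{7}] only 7 remains possible at r1c9. So r1c9=7.
Step 53. [r4c8∈{6}] r4c8's peers cover all but 6, so r4c8=6.
Step 54. [r9c2∈{3}] r9c2 is down to just 3 ⇒ r9c2=3.
Step 55. [r1c4∈{3}] r1c4 is down to just 3 ⇒ r1c4=3.
Step 56. [r1c1∈{8}] r1c1's peers cover all but 8 ⇒ r1c1=8.

Answer: 8 9 6 3 4 1 5 2 7 / 1 2 4 9 7 5 6 8 3 / 3 5 7 8 2 6 4 1 9 / 5 4 1 2 9 7 3 6 8 / 9 6 2 5 8 3 1 7 4 / 7 8 3 1 6 4 9 5 2 / 2 1 9 6 3 8 7 4 5 / 6 7 8 4 5 9 2 3 1 / 4 3 5 7 1 2 8 9 6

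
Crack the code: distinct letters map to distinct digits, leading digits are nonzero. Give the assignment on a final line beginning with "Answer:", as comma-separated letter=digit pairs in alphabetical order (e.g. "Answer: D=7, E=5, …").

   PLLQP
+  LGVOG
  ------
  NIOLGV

Step 1. [col 1: P + G ≡ V (mod 10)] several values work for V in column 1 (P + G ≡ V (mod 10), carry-in 0); try V=9. So V=9.
Step 2. [N] N is the leading digit of a 6-digit sum of two 5-digit numbers; the final carry is exactly 1. So N=1.
Step 3. [col 1: P + G ≡ V (mod 10)] several values work for G in column 1 (P + G ≡ V (mod 10), carry-in 0); try G=3. So G=3.
Step 4. [col 1: P + G ≡ V (mod 10)] column 1 reads P+G+carry(0)=V with G=3, V=9; with digits 1,3,9 already taken and all letters distinct, the only value for P is 6, so P=6.
Step 5. [col 2: Q + O ≡ G (mod 10)] no forcing yet in column 2 (carry-in 0); Q=5 is free and consistent — try it ⇒ Q=5.
Step 6. [col 2: Q + O ≡ G (mod 10)] column 2: given Q=5, G=3, carry-in 0, and digits 1,3,5,6,9 already taken and all letters distinct, Q+O≡G (mod 10) forces O=8 ⇒ O=8.
Step 7. [col 3: L + V ≡ L (mod 10)] column 3 (L + V ≡ L (mod 10), carry-in 1) doesn't pin L yet; pick L=4 and continue ⇒ L=4.
Step 8. [col 5: P + L ≡ I (mod 10)] from column 5 (P=6, L=4, carry-in 0, digits 1,3,4,5,6,8,9 already taken and all letters distinct): I must equal 0. So I=0.

Answer: G=3, I=0, L=4, N=1, O=8, P=6, Q=5, V=9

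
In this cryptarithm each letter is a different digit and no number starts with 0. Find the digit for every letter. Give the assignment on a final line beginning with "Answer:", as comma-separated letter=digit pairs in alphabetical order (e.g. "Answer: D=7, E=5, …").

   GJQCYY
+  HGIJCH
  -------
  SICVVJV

Step 1. [S] S is the leading digit of a 7-digit sum of two 6-digit numbers; the final carry is exactly 1 ⇒ S=1.
Step 2. [col 1: Y + H ≡ V (mod 10)] no forcing yet in column 1 (carry-in 0); Y=3 is free and consistent — try it, so Y=3.
Step 3. [col 1: Y + H ≡ V (mod 10)] column 1 (Y + H ≡ V (mod 10), carry-in 0) doesn't pin V yet; pick V=5 and continue. So V=5.
Step 4. [col 1: Y + H ≡ V (mod 10)] from column 1 (Y=3, V=5, carry-in 0, digits 1,3,5 already taken and all letters distinct): H must equal 2. So H=2.
Step 5. [col 2: Y + C ≡ J (mod 10)] no forcing yet in column 2 (carry-in 0); J=9 is free and consistent — try it, so J=9.
Step 6. [col 2: Y + C ≡ J (mod 10)] in column 2 we have Y+C≡J with carry-in 0; given Y=3, J=9 and digits 1,2,3,5,9 already taken and all letters distinct, that pins C to 6, so C=6.
Step 7. [col 4: Q + I ≡ V (mod 10)] Q=4 is one option consistent with column 4 (Q + I ≡ V (mod 10), carry-in 1) — take it ⇒ Q=4.
Step 8. [col 4: Q + I ≡ V (mod 10)] from column 4 (Q=4, V=5, carry-in 1, digits 1,2,3,4,5,6,9 already taken and all letters distinct): I must equal 0 ⇒ I=0.
Step 9. [col 5: J + G ≡ C (mod 10)] from column 5 (J=9, C=6, carry-in 0, digits 0,1,2,3,4,5,6,9 already taken and all letters distinct): G must equal 7 ⇒ G=7.

Answer: C=6, G=7, H=2, I=0, J=9, Q=4, S=1, V=5, Y=3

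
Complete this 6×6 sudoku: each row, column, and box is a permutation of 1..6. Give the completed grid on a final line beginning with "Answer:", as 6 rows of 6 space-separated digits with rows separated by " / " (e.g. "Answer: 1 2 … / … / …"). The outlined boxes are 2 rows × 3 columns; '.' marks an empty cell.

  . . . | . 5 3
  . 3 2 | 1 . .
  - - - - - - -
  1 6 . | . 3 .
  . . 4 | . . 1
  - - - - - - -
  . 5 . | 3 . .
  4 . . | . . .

Step 1. [r1c4∈{2,4,6}] row 1 places 2 nowhere but r1c4, so r1c4=2.
Step 2. [r3c6∈{2,4,5}] 2 has one home in row 3: r3c6 ⇒ r3c6=2.
Step 3. [r4c5∈{6}] r4c5 has the single candidate 6, so r4c5=6.
Step 4. [r6c4∈{5,6}] r6c4 is the only open cell in col 4 admitting 6, so r6c4=6.
Step 5. [r1c1∈{6}] r1c1 has the single candidate 6. So r1c1=6.
Step 6. [r1c3∈{1}] only 1 remains possible at r1c3, so r1c3=1.
Step 7. [r5c5∈{1,2,4}] 1 has one home in row 5: r5c5. So r5c5=1.
Step 8. [r4c1∈{2,3,5}] r4c1 is the only open cell in row 4 admitting 3. So r4c1=3.
Step 9. [r2c6∈{4,6}] in row 2, 6 fits only at r2c6, so r2c6=6.
Step 10. [r5c1∈{2}] r5c1's peers cover all but 2 ⇒ r5c1=2.
Step 11. [r4c4∈{5}] nothing but 5 survives at r4c4, so r4c4=5.
Step 12. [r6c2∈{1}] only 1 remains possible at r6c2, so r6c2=1.
Step 13. [r3c3∈{5}] r3c3's peers cover all but 5. So r3c3=5.
Step 14. [r5c3∈{6}] only 6 remains possible at r5c3 ⇒ r5c3=6.
Step 15. [r6c3∈{3}] only 3 remains possible at r6c3, so r6c3=3.
Step 16. [r5c6∈{4}] r5c6 has the single candidate 4 ⇒ r5c6=4.
Step 17. [r3c4∈{4}] r3c4 is down to just 4, so r3c4=4.
Step 18. [r2c1∈{5}] nothing but 5 survives at r2c1 ⇒ r2c1=5.
Step 19. [r4c2∈{2}] r4c2's peers cover all but 2, so r4c2=2.
Step 20. [r1c2∈{4}] r1c2 is down to just 4 ⇒ r1c2=4.
Step 21. [r6c6∈{5}] r6c6 has the single candidate 5. So r6c6=5.
Step 22. [r6c5∈{2}] r6c5 has the single candidate 2, so r6c5=2.
Step 23. [r2c5∈{4}] r2c5 is down to just 4 ⇒ r2c5=4.

Answer: 6 4 1 2 5 3 / 5 3 2 1 4 6 / 1 6 5 4 3 2 / 3 2 4 5 6 1 / 2 5 6 3 1 4 / 4 1 3 6 2 5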